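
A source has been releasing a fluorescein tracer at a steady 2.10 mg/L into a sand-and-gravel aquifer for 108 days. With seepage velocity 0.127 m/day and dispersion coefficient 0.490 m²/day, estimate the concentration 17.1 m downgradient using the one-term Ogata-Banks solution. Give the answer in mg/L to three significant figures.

0.779 mg/L

For a continuous step input, C/C₀ ≈ ½·erfc((x−vt)/(2√(Dt))).
vt = 0.127 × 108 = 13.716 m and 2√(Dt) = 2√(0.490 × 108) = 14.55 m.
Argument (x−vt)/(2√(Dt)) = (17.1 − 13.716)/14.55 = 0.2326; ½·erfc(0.2326) = 0.3711.
C = 2.10 × 0.3711 = 0.779 mg/L.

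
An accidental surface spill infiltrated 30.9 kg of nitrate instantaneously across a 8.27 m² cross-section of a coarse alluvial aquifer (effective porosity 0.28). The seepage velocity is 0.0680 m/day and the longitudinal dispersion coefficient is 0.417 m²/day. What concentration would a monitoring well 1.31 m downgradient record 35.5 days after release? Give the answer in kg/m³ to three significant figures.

0.958 kg/m³

For an instantaneous plane source, C(x,t) = M/(n_e·A·√(4πDt)) · exp(−(x−vt)²/(4Dt)), with n_e·A the pore (flow) area.
Plume center vt = 0.0680 × 35.5 = 2.414 m, so the well at 1.31 m is 1.104 m upgradient of the peak.
√(4πDt) = 13.64 m, giving peak height M/(n_e·A·√(4πDt)) = 30.9/(0.28 × 8.27 × 13.64) = 0.9783 kg/m³.
(x−vt)²/(4Dt) = (-1.104)²/(4 × 0.417 × 35.5) = 0.02058; exp(−0.02058) = 0.9796.
C = 0.9783 × 0.9796 = 0.958 kg/m³.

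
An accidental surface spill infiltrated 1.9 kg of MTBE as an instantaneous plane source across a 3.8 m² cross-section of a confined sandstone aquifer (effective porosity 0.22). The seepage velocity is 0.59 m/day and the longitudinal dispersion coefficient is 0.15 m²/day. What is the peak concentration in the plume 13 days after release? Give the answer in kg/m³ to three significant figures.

The peak of an instantaneous 1D plume sits at x = vt; there the Gaussian factor is 1 and C_max = M/(n_e·A·√(4πDt)), where n_e·A is the pore area the mass is dissolved in.
√(4πDt) = √(4π × 0.15 × 13) = 4.950 m, so C_max = 1.9/(0.22 × 3.8 × 4.950) = 0.459 kg/m³.

0.459 kg/m³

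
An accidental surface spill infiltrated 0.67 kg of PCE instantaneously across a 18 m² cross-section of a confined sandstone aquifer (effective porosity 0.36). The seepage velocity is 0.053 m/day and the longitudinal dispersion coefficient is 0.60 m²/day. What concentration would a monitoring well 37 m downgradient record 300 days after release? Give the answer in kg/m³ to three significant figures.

0.00117 kg/m³

For an instantaneous plane source, C(x,t) = M/(n_e·A·√(4πDt)) · exp(−(x−vt)²/(4Dt)), with n_e·A the pore (flow) area.
Plume center vt = 0.053 × 300 = 15.9 m, so the well at 37 m is 21.1 m downgradient of the peak.
√(4πDt) = 47.56 m, giving peak height M/(n_e·A·√(4πDt)) = 0.67/(0.36 × 18 × 47.56) = 0.002174 kg/m³.
(x−vt)²/(4Dt) = (21.1)²/(4 × 0.60 × 300) = 0.6183; exp(−0.6183) = 0.5389.
C = 0.002174 × 0.5389 = 0.00117 kg/m³.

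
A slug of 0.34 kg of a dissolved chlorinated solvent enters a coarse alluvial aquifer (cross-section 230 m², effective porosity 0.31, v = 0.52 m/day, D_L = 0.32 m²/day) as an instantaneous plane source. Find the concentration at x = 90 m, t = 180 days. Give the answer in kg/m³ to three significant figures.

0.000168 kg/m³

For an instantaneous plane source, C(x,t) = M/(n_e·A·√(4πDt)) · exp(−(x−vt)²/(4Dt)), with n_e·A the pore (flow) area.
Plume center vt = 0.52 × 180 = 93.6 m, so the well at 90 m is 3.6 m upgradient of the peak.
√(4πDt) = 26.90 m, giving peak height M/(n_e·A·√(4πDt)) = 0.34/(0.31 × 230 × 26.90) = 0.0001773 kg/m³.
(x−vt)²/(4Dt) = (-3.6)²/(4 × 0.32 × 180) = 0.05625; exp(−0.05625) = 0.9453.
C = 0.0001773 × 0.9453 = 0.000168 kg/m³.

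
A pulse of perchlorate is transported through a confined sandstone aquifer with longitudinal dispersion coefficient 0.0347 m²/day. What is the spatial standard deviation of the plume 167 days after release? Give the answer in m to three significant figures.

3.40 m

Dispersive spreading gives a Gaussian with σ² = 2Dt; advection only shifts the center.
σ = √(2 × 0.0347 × 167) = 3.40 m.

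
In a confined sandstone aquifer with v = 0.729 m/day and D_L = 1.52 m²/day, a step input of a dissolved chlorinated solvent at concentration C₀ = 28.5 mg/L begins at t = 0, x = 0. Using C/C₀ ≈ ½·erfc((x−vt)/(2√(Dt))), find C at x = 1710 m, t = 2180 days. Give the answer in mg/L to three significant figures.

1.97 mg/L

For a continuous step input, C/C₀ ≈ ½·erfc((x−vt)/(2√(Dt))).
vt = 0.729 × 2180 = 1589.22 m and 2√(Dt) = 2√(1.52 × 2180) = 115.1 m.
Argument (x−vt)/(2√(Dt)) = (1710 − 1589.22)/115.1 = 1.049; ½·erfc(1.049) = 0.06897.
C = 28.5 × 0.06897 = 1.97 mg/L.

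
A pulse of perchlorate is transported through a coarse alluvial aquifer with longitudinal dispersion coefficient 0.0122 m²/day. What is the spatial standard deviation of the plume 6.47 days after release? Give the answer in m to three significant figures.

0.397 m

Dispersive spreading gives a Gaussian with σ² = 2Dt; advection only shifts the center.
σ = √(2 × 0.0122 × 6.47) = 0.397 m.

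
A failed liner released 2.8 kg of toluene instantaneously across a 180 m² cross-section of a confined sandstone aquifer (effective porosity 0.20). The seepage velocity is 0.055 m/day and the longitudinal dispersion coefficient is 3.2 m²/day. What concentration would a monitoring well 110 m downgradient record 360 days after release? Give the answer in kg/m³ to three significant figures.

0.000111 kg/m³

For an instantaneous plane source, C(x,t) = M/(n_e·A·√(4πDt)) · exp(−(x−vt)²/(4Dt)), with n_e·A the pore (flow) area.
Plume center vt = 0.055 × 360 = 19.8 m, so the well at 110 m is 90.2 m downgradient of the peak.
√(4πDt) = 120.3 m, giving peak height M/(n_e·A·√(4πDt)) = 2.8/(0.20 × 180 × 120.3) = 0.0006465 kg/m³.
(x−vt)²/(4Dt) = (90.2)²/(4 × 3.2 × 360) = 1.766; exp(−1.766) = 0.1710.
C = 0.0006465 × 0.1710 = 0.000111 kg/m³.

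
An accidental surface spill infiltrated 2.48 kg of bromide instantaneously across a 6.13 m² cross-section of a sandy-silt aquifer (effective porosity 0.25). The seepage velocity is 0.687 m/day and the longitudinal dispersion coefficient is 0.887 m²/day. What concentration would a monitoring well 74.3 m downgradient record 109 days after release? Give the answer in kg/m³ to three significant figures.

0.0464 kg/m³

For an instantaneous plane source, C(x,t) = M/(n_e·A·√(4πDt)) · exp(−(x−vt)²/(4Dt)), with n_e·A the pore (flow) area.
Plume center vt = 0.687 × 109 = 74.883 m, so the well at 74.3 m is 0.583 m upgradient of the peak.
√(4πDt) = 34.86 m, giving peak height M/(n_e·A·√(4πDt)) = 2.48/(0.25 × 6.13 × 34.86) = 0.04642 kg/m³.
(x−vt)²/(4Dt) = (-0.583)²/(4 × 0.887 × 109) = 0.0008789; exp(−0.0008789) = 0.9991.
C = 0.04642 × 0.9991 = 0.0464 kg/m³.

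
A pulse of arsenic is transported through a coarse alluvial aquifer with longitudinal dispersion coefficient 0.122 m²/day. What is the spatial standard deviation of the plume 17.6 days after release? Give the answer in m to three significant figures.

2.07 m

Dispersive spreading gives a Gaussian with σ² = 2Dt; advection only shifts the center.
σ = √(2 × 0.122 × 17.6) = 2.07 m.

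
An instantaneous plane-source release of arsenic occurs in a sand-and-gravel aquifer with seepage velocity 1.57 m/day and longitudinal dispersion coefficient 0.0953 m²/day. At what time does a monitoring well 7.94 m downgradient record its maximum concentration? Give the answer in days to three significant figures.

For the 1D instantaneous-source solution, setting ∂C/∂t = 0 at fixed x gives v²t² + 2Dt − x² = 0, so t = (√(D² + v²x²) − D)/v².
√(D² + v²x²) = √(0.0953² + 1.57² × 7.94²) = 12.47; v² = 2.4649.
t = (12.47 − 0.0953)/2.4649 = 5.02 days (vs. the pure-advection estimate x/v = 5.06 d).

5.02 days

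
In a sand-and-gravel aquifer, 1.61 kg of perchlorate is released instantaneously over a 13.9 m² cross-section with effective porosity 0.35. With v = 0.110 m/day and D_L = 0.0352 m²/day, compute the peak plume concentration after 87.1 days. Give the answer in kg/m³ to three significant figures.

The peak of an instantaneous 1D plume sits at x = vt; there the Gaussian factor is 1 and C_max = M/(n_e·A·√(4πDt)), where n_e·A is the pore area the mass is dissolved in.
√(4πDt) = √(4π × 0.0352 × 87.1) = 6.207 m, so C_max = 1.61/(0.35 × 13.9 × 6.207) = 0.0533 kg/m³.

0.0533 kg/m³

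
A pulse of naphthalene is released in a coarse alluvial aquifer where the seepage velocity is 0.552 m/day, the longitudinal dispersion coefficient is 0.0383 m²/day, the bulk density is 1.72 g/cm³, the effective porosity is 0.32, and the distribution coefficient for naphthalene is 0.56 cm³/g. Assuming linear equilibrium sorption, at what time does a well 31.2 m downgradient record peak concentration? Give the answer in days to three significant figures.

Retardation factor R = 1 + ρ_b·K_d/n = 1 + 1.72 × 0.56/0.32 = 4.010.
Sorption retards both mechanisms: v_R = v/R = 0.1377 m/day, D_R = D/R = 0.009551 m²/day.
Peak time from v_R²t² + 2D_R t − x² = 0: t = (√(D_R² + v_R²x²) − D_R)/v_R².
√(D_R² + v_R²x²) = √(0.009551² + 0.1377² × 31.2²) = 4.296; v_R² = 0.01896.
t = (4.296 − 0.009551)/0.01896 = 226 days.

226 days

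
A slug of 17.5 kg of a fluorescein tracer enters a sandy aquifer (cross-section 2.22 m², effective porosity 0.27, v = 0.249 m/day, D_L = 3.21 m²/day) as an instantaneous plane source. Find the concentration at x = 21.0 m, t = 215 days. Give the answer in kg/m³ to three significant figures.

For an instantaneous plane source, C(x,t) = M/(n_e·A·√(4πDt)) · exp(−(x−vt)²/(4Dt)), with n_e·A the pore (flow) area.
Plume center vt = 0.249 × 215 = 53.535 m, so the well at 21.0 m is 32.535 m upgradient of the peak.
√(4πDt) = 93.13 m, giving peak height M/(n_e·A·√(4πDt)) = 17.5/(0.27 × 2.22 × 93.13) = 0.3135 kg/m³.
(x−vt)²/(4Dt) = (-32.535)²/(4 × 3.21 × 215) = 0.3834; exp(−0.3834) = 0.6815.
C = 0.3135 × 0.6815 = 0.214 kg/m³.

0.214 kg/m³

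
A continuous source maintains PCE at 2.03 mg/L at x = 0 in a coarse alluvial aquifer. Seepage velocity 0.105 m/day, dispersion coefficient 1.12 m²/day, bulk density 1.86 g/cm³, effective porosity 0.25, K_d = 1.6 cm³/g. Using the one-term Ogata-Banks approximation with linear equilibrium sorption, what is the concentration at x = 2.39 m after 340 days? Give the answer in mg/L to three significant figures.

Retardation factor R = 1 + ρ_b·K_d/n = 1 + 1.86 × 1.6/0.25 = 12.90.
Sorption retards both mechanisms: v_R = v/R = 0.008140 m/day, D_R = D/R = 0.08682 m²/day.
v_R·t = 0.008140 × 340 = 2.7676 m; 2√(D_R t) = 10.87 m; argument = (2.39 − 2.7676)/10.87 = -0.03474.
C = C₀ × ½·erfc(-0.03474) = 2.03 × 0.5196 = 1.05 mg/L.

1.05 mg/L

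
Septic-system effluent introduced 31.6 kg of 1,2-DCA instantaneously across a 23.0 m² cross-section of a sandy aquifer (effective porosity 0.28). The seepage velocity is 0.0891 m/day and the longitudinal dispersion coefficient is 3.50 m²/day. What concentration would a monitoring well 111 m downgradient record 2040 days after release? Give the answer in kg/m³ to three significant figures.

For an instantaneous plane source, C(x,t) = M/(n_e·A·√(4πDt)) · exp(−(x−vt)²/(4Dt)), with n_e·A the pore (flow) area.
Plume center vt = 0.0891 × 2040 = 181.764 m, so the well at 111 m is 70.764 m upgradient of the peak.
√(4πDt) = 299.5 m, giving peak height M/(n_e·A·√(4πDt)) = 31.6/(0.28 × 23.0 × 299.5) = 0.01638 kg/m³.
(x−vt)²/(4Dt) = (-70.764)²/(4 × 3.50 × 2040) = 0.1753; exp(−0.1753) = 0.8392.
C = 0.01638 × 0.8392 = 0.0137 kg/m³.

0.0137 kg/m³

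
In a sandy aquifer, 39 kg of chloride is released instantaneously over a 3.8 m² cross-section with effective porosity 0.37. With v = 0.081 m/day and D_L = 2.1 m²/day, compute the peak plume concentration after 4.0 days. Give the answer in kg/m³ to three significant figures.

The peak of an instantaneous 1D plume sits at x = vt; there the Gaussian factor is 1 and C_max = M/(n_e·A·√(4πDt)), where n_e·A is the pore area the mass is dissolved in.
√(4πDt) = √(4π × 2.1 × 4.0) = 10.27 m, so C_max = 39/(0.37 × 3.8 × 10.27) = 2.70 kg/m³.

2.70 kg/m³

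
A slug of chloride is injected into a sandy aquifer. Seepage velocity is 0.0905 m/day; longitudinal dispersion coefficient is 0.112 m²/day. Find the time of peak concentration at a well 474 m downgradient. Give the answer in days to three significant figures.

5220 days

For the 1D instantaneous-source solution, setting ∂C/∂t = 0 at fixed x gives v²t² + 2Dt − x² = 0, so t = (√(D² + v²x²) − D)/v².
√(D² + v²x²) = √(0.112² + 0.0905² × 474²) = 42.90; v² = 0.00819025.
t = (42.90 − 0.112)/0.00819025 = 5220 days (vs. the pure-advection estimate x/v = 5240 d).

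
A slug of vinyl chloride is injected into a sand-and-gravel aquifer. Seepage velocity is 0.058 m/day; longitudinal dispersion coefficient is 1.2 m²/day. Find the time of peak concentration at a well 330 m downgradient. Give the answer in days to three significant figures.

5340 days

For the 1D instantaneous-source solution, setting ∂C/∂t = 0 at fixed x gives v²t² + 2Dt − x² = 0, so t = (√(D² + v²x²) − D)/v².
√(D² + v²x²) = √(1.2² + 0.058² × 330²) = 19.18; v² = 0.003364.
t = (19.18 − 1.2)/0.003364 = 5340 days (vs. the pure-advection estimate x/v = 5690 d).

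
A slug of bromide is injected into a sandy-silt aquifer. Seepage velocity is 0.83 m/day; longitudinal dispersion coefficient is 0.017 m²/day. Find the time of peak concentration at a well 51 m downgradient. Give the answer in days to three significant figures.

For the 1D instantaneous-source solution, setting ∂C/∂t = 0 at fixed x gives v²t² + 2Dt − x² = 0, so t = (√(D² + v²x²) − D)/v².
√(D² + v²x²) = √(0.017² + 0.83² × 51²) = 42.33; v² = 0.6889.
t = (42.33 − 0.017)/0.6889 = 61.4 days (vs. the pure-advection estimate x/v = 61.4 d).

61.4 days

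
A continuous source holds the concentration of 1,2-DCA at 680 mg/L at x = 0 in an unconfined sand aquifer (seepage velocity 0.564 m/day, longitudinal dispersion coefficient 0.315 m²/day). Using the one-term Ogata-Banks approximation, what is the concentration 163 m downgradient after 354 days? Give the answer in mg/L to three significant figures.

675 mg/L

For a continuous step input, C/C₀ ≈ ½·erfc((x−vt)/(2√(Dt))).
vt = 0.564 × 354 = 199.656 m and 2√(Dt) = 2√(0.315 × 354) = 21.12 m.
Argument (x−vt)/(2√(Dt)) = (163 − 199.656)/21.12 = -1.736; ½·erfc(-1.736) = 0.9930.
C = 680 × 0.9930 = 675 mg/L.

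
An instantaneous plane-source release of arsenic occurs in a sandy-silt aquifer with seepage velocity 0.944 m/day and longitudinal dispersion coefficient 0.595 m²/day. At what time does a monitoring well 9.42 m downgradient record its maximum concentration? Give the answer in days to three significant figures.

9.33 days

For the 1D instantaneous-source solution, setting ∂C/∂t = 0 at fixed x gives v²t² + 2Dt − x² = 0, so t = (√(D² + v²x²) − D)/v².
√(D² + v²x²) = √(0.595² + 0.944² × 9.42²) = 8.912; v² = 0.891136.
t = (8.912 − 0.595)/0.891136 = 9.33 days (vs. the pure-advection estimate x/v = 9.98 d).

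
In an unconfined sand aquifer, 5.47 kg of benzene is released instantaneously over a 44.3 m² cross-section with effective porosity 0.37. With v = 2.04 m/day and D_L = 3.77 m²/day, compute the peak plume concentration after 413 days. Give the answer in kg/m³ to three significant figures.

0.00239 kg/m³

The peak of an instantaneous 1D plume sits at x = vt; there the Gaussian factor is 1 and C_max = M/(n_e·A·√(4πDt)), where n_e·A is the pore area the mass is dissolved in.
√(4πDt) = √(4π × 3.77 × 413) = 139.9 m, so C_max = 5.47/(0.37 × 44.3 × 139.9) = 0.00239 kg/m³.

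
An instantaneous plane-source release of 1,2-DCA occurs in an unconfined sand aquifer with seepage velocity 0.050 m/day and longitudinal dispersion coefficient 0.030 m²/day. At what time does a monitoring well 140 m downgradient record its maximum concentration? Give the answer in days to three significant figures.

For the 1D instantaneous-source solution, setting ∂C/∂t = 0 at fixed x gives v²t² + 2Dt − x² = 0, so t = (√(D² + v²x²) − D)/v².
√(D² + v²x²) = √(0.030² + 0.050² × 140²) = 7.000; v² = 0.0025.
t = (7.000 − 0.030)/0.0025 = 2790 days (vs. the pure-advection estimate x/v = 2800 d).

2790 days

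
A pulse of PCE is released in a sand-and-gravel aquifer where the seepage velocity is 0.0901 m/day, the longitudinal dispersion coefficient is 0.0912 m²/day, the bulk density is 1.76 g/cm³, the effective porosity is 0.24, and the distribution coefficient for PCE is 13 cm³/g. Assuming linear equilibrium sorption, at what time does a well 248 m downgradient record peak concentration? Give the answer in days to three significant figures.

Retardation factor R = 1 + ρ_b·K_d/n = 1 + 1.76 × 13/0.24 = 96.33.
Sorption retards both mechanisms: v_R = v/R = 0.0009353 m/day, D_R = D/R = 0.0009467 m²/day.
Peak time from v_R²t² + 2D_R t − x² = 0: t = (√(D_R² + v_R²x²) − D_R)/v_R².
√(D_R² + v_R²x²) = √(0.0009467² + 0.0009353² × 248²) = 0.2320; v_R² = 8.748e-07.
t = (0.2320 − 0.0009467)/8.748e-07 = 264000 days.

264000 days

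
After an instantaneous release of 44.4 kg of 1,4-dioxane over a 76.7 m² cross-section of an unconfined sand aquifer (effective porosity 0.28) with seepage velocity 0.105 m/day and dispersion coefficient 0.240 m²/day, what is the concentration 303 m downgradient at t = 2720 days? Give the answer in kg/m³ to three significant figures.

For an instantaneous plane source, C(x,t) = M/(n_e·A·√(4πDt)) · exp(−(x−vt)²/(4Dt)), with n_e·A the pore (flow) area.
Plume center vt = 0.105 × 2720 = 285.6 m, so the well at 303 m is 17.4 m downgradient of the peak.
√(4πDt) = 90.57 m, giving peak height M/(n_e·A·√(4πDt)) = 44.4/(0.28 × 76.7 × 90.57) = 0.02283 kg/m³.
(x−vt)²/(4Dt) = (17.4)²/(4 × 0.240 × 2720) = 0.1159; exp(−0.1159) = 0.8906.
C = 0.02283 × 0.8906 = 0.0203 kg/m³.

0.0203 kg/m³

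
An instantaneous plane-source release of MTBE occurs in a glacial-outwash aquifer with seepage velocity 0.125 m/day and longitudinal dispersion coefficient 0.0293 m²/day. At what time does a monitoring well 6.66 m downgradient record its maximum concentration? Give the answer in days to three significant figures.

51.4 days

For the 1D instantaneous-source solution, setting ∂C/∂t = 0 at fixed x gives v²t² + 2Dt − x² = 0, so t = (√(D² + v²x²) − D)/v².
√(D² + v²x²) = √(0.0293² + 0.125² × 6.66²) = 0.8330; v² = 0.015625.
t = (0.8330 − 0.0293)/0.015625 = 51.4 days (vs. the pure-advection estimate x/v = 53.3 d).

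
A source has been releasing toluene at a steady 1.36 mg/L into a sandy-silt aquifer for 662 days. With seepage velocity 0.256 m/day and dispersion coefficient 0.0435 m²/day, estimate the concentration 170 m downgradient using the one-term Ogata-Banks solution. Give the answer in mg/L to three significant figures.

0.642 mg/L

For a continuous step input, C/C₀ ≈ ½·erfc((x−vt)/(2√(Dt))).
vt = 0.256 × 662 = 169.472 m and 2√(Dt) = 2√(0.0435 × 662) = 10.73 m.
Argument (x−vt)/(2√(Dt)) = (170 − 169.472)/10.73 = 0.04921; ½·erfc(0.04921) = 0.4723.
C = 1.36 × 0.4723 = 0.642 mg/L.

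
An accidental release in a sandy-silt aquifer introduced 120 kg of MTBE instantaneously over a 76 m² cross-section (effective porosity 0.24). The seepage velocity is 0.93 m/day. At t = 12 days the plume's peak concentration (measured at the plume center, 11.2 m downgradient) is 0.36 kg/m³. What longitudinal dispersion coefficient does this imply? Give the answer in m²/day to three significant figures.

At the plume center C_max = M/(n_e·A·√(4πDt)), so D = M²/(4πt·(n_e·A·C_max)²).
n_e·A·C_max = 0.24 × 76 × 0.36 = 6.566 kg/m.
D = 120²/(4π × 12 × 6.566²) = 2.21 m²/day.

2.21 m²/day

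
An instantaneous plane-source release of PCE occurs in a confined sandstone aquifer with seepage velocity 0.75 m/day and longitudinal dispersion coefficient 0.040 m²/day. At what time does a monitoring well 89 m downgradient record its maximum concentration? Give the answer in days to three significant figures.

For the 1D instantaneous-source solution, setting ∂C/∂t = 0 at fixed x gives v²t² + 2Dt − x² = 0, so t = (√(D² + v²x²) − D)/v².
√(D² + v²x²) = √(0.040² + 0.75² × 89²) = 66.75; v² = 0.5625.
t = (66.75 − 0.040)/0.5625 = 119 days (vs. the pure-advection estimate x/v = 119 d).

119 days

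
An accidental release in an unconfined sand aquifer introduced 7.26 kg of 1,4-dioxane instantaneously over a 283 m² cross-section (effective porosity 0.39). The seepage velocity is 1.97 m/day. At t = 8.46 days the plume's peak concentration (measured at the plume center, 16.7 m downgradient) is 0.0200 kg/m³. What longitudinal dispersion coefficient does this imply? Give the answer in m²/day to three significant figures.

0.102 m²/day

At the plume center C_max = M/(n_e·A·√(4πDt)), so D = M²/(4πt·(n_e·A·C_max)²).
n_e·A·C_max = 0.39 × 283 × 0.0200 = 2.207 kg/m.
D = 7.26²/(4π × 8.46 × 2.207²) = 0.102 m²/day.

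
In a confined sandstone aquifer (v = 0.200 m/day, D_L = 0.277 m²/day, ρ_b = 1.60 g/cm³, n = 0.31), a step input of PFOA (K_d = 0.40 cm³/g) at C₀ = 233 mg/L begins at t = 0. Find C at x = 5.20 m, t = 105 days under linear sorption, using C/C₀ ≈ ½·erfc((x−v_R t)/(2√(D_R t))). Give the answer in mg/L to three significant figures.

Retardation factor R = 1 + ρ_b·K_d/n = 1 + 1.60 × 0.40/0.31 = 3.065.
Sorption retards both mechanisms: v_R = v/R = 0.06525 m/day, D_R = D/R = 0.09038 m²/day.
v_R·t = 0.06525 × 105 = 6.85125 m; 2√(D_R t) = 6.161 m; argument = (5.20 − 6.85125)/6.161 = -0.2680.
C = C₀ × ½·erfc(-0.2680) = 233 × 0.6477 = 151 mg/L.

151 mg/L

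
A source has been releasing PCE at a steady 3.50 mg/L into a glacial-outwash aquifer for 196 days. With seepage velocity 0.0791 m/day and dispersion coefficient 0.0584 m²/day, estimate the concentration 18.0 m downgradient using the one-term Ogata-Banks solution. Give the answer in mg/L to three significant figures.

For a continuous step input, C/C₀ ≈ ½·erfc((x−vt)/(2√(Dt))).
vt = 0.0791 × 196 = 15.5036 m and 2√(Dt) = 2√(0.0584 × 196) = 6.767 m.
Argument (x−vt)/(2√(Dt)) = (18.0 − 15.5036)/6.767 = 0.3689; ½·erfc(0.3689) = 0.3009.
C = 3.50 × 0.3009 = 1.05 mg/L.

1.05 mg/L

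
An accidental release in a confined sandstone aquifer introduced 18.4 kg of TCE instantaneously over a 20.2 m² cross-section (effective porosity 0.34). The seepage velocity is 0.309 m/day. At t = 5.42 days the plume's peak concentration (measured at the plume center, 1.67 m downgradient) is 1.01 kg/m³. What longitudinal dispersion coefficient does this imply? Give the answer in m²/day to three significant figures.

0.103 m²/day

At the plume center C_max = M/(n_e·A·√(4πDt)), so D = M²/(4πt·(n_e·A·C_max)²).
n_e·A·C_max = 0.34 × 20.2 × 1.01 = 6.937 kg/m.
D = 18.4²/(4π × 5.42 × 6.937²) = 0.103 m²/day.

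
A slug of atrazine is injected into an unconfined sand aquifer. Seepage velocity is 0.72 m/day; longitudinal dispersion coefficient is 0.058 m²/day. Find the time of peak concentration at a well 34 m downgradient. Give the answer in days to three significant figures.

For the 1D instantaneous-source solution, setting ∂C/∂t = 0 at fixed x gives v²t² + 2Dt − x² = 0, so t = (√(D² + v²x²) − D)/v².
√(D² + v²x²) = √(0.058² + 0.72² × 34²) = 24.48; v² = 0.5184.
t = (24.48 − 0.058)/0.5184 = 47.1 days (vs. the pure-advection estimate x/v = 47.2 d).

47.1 days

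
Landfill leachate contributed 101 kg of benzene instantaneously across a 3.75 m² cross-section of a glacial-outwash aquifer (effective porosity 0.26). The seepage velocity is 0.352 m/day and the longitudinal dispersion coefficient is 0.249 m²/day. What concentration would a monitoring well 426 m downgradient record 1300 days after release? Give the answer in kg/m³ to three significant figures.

For an instantaneous plane source, C(x,t) = M/(n_e·A·√(4πDt)) · exp(−(x−vt)²/(4Dt)), with n_e·A the pore (flow) area.
Plume center vt = 0.352 × 1300 = 457.6 m, so the well at 426 m is 31.6 m upgradient of the peak.
√(4πDt) = 63.78 m, giving peak height M/(n_e·A·√(4πDt)) = 101/(0.26 × 3.75 × 63.78) = 1.624 kg/m³.
(x−vt)²/(4Dt) = (-31.6)²/(4 × 0.249 × 1300) = 0.7712; exp(−0.7712) = 0.4625.
C = 1.624 × 0.4625 = 0.751 kg/m³.

0.751 kg/m³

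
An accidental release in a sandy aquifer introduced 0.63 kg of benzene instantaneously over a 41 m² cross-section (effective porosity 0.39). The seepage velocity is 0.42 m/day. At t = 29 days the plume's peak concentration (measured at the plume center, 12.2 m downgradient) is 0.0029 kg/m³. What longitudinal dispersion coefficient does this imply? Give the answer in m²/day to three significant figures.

At the plume center C_max = M/(n_e·A·√(4πDt)), so D = M²/(4πt·(n_e·A·C_max)²).
n_e·A·C_max = 0.39 × 41 × 0.0029 = 0.04637 kg/m.
D = 0.63²/(4π × 29 × 0.04637²) = 0.507 m²/day.

0.507 m²/day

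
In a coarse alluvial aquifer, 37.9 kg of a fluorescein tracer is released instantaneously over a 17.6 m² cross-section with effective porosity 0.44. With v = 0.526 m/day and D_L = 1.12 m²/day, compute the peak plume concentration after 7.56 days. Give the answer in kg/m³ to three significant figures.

The peak of an instantaneous 1D plume sits at x = vt; there the Gaussian factor is 1 and C_max = M/(n_e·A·√(4πDt)), where n_e·A is the pore area the mass is dissolved in.
√(4πDt) = √(4π × 1.12 × 7.56) = 10.32 m, so C_max = 37.9/(0.44 × 17.6 × 10.32) = 0.474 kg/m³.

0.474 kg/m³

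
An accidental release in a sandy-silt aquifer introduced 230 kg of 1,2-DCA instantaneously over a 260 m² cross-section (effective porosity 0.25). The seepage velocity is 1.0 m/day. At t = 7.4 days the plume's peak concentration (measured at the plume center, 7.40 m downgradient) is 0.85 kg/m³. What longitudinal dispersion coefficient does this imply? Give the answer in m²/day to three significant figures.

0.186 m²/day

At the plume center C_max = M/(n_e·A·√(4πDt)), so D = M²/(4πt·(n_e·A·C_max)²).
n_e·A·C_max = 0.25 × 260 × 0.85 = 55.25 kg/m.
D = 230²/(4π × 7.4 × 55.25²) = 0.186 m²/day.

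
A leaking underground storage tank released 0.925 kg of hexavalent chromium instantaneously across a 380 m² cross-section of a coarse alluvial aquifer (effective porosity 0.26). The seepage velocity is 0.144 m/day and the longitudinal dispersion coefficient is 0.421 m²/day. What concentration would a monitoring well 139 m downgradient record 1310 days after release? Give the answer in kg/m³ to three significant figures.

3.68e-05 kg/m³

For an instantaneous plane source, C(x,t) = M/(n_e·A·√(4πDt)) · exp(−(x−vt)²/(4Dt)), with n_e·A the pore (flow) area.
Plume center vt = 0.144 × 1310 = 188.64 m, so the well at 139 m is 49.64 m upgradient of the peak.
√(4πDt) = 83.25 m, giving peak height M/(n_e·A·√(4πDt)) = 0.925/(0.26 × 380 × 83.25) = 0.0001125 kg/m³.
(x−vt)²/(4Dt) = (-49.64)²/(4 × 0.421 × 1310) = 1.117; exp(−1.117) = 0.3273.
C = 0.0001125 × 0.3273 = 3.68e-05 kg/m³.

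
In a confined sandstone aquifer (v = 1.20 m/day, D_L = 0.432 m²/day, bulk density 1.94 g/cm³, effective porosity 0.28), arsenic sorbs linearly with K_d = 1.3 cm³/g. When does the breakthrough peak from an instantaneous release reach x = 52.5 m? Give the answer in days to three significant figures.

435 days

Retardation factor R = 1 + ρ_b·K_d/n = 1 + 1.94 × 1.3/0.28 = 10.01.
Sorption retards both mechanisms: v_R = v/R = 0.1199 m/day, D_R = D/R = 0.04316 m²/day.
Peak time from v_R²t² + 2D_R t − x² = 0: t = (√(D_R² + v_R²x²) − D_R)/v_R².
√(D_R² + v_R²x²) = √(0.04316² + 0.1199² × 52.5²) = 6.295; v_R² = 0.01438.
t = (6.295 − 0.04316)/0.01438 = 435 days.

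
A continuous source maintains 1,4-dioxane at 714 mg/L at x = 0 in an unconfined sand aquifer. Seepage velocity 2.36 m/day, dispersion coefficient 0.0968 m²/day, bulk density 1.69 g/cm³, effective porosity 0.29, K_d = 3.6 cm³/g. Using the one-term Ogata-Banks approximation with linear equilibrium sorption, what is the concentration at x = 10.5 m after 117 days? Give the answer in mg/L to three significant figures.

Retardation factor R = 1 + ρ_b·K_d/n = 1 + 1.69 × 3.6/0.29 = 21.98.
Sorption retards both mechanisms: v_R = v/R = 0.1074 m/day, D_R = D/R = 0.004404 m²/day.
v_R·t = 0.1074 × 117 = 12.5658 m; 2√(D_R t) = 1.436 m; argument = (10.5 − 12.5658)/1.436 = -1.439.
C = C₀ × ½·erfc(-1.439) = 714 × 0.9791 = 699 mg/L.

699 mg/L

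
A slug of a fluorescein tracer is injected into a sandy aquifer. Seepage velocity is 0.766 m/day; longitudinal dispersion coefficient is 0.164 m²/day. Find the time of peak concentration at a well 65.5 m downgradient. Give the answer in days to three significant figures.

85.2 days

For the 1D instantaneous-source solution, setting ∂C/∂t = 0 at fixed x gives v²t² + 2Dt − x² = 0, so t = (√(D² + v²x²) − D)/v².
√(D² + v²x²) = √(0.164² + 0.766² × 65.5²) = 50.17; v² = 0.586756.
t = (50.17 − 0.164)/0.586756 = 85.2 days (vs. the pure-advection estimate x/v = 85.5 d).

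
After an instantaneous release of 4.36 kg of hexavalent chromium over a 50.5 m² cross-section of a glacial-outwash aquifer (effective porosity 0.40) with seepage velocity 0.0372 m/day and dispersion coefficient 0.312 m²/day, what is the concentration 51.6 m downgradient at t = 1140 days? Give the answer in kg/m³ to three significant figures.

For an instantaneous plane source, C(x,t) = M/(n_e·A·√(4πDt)) · exp(−(x−vt)²/(4Dt)), with n_e·A the pore (flow) area.
Plume center vt = 0.0372 × 1140 = 42.408 m, so the well at 51.6 m is 9.192 m downgradient of the peak.
√(4πDt) = 66.86 m, giving peak height M/(n_e·A·√(4πDt)) = 4.36/(0.40 × 50.5 × 66.86) = 0.003228 kg/m³.
(x−vt)²/(4Dt) = (9.192)²/(4 × 0.312 × 1140) = 0.05939; exp(−0.05939) = 0.9423.
C = 0.003228 × 0.9423 = 0.00304 kg/m³.

0.00304 kg/m³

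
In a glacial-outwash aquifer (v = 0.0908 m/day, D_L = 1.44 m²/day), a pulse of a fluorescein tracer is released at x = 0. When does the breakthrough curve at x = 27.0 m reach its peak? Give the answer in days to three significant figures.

For the 1D instantaneous-source solution, setting ∂C/∂t = 0 at fixed x gives v²t² + 2Dt − x² = 0, so t = (√(D² + v²x²) − D)/v².
√(D² + v²x²) = √(1.44² + 0.0908² × 27.0²) = 2.843; v² = 0.00824464.
t = (2.843 − 1.44)/0.00824464 = 170 days (vs. the pure-advection estimate x/v = 297 d).

170 days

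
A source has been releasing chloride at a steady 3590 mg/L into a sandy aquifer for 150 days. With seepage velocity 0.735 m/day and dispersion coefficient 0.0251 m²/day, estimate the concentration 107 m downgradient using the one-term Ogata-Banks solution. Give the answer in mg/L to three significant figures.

For a continuous step input, C/C₀ ≈ ½·erfc((x−vt)/(2√(Dt))).
vt = 0.735 × 150 = 110.25 m and 2√(Dt) = 2√(0.0251 × 150) = 3.881 m.
Argument (x−vt)/(2√(Dt)) = (107 − 110.25)/3.881 = -0.8374; ½·erfc(-0.8374) = 0.8818.
C = 3590 × 0.8818 = 3170 mg/L.

3170 mg/L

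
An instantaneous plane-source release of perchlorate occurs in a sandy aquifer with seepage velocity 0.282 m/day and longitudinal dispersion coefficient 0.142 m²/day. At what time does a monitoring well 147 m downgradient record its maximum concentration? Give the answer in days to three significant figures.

For the 1D instantaneous-source solution, setting ∂C/∂t = 0 at fixed x gives v²t² + 2Dt − x² = 0, so t = (√(D² + v²x²) − D)/v².
√(D² + v²x²) = √(0.142² + 0.282² × 147²) = 41.45; v² = 0.079524.
t = (41.45 − 0.142)/0.079524 = 519 days (vs. the pure-advection estimate x/v = 521 d).

519 days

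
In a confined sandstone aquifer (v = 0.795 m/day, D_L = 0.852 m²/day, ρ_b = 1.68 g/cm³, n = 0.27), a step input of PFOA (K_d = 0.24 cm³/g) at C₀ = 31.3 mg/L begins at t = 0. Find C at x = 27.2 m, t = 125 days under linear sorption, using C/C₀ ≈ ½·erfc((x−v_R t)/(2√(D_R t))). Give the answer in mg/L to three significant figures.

Retardation factor R = 1 + ρ_b·K_d/n = 1 + 1.68 × 0.24/0.27 = 2.493.
Sorption retards both mechanisms: v_R = v/R = 0.3189 m/day, D_R = D/R = 0.3418 m²/day.
v_R·t = 0.3189 × 125 = 39.8625 m; 2√(D_R t) = 13.07 m; argument = (27.2 − 39.8625)/13.07 = -0.9688.
C = C₀ × ½·erfc(-0.9688) = 31.3 × 0.9147 = 28.6 mg/L.

28.6 mg/L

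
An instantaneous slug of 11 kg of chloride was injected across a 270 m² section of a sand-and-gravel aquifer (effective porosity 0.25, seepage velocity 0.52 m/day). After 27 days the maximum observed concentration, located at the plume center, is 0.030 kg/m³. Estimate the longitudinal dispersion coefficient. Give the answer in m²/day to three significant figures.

At the plume center C_max = M/(n_e·A·√(4πDt)), so D = M²/(4πt·(n_e·A·C_max)²).
n_e·A·C_max = 0.25 × 270 × 0.030 = 2.025 kg/m.
D = 11²/(4π × 27 × 2.025²) = 0.0870 m²/day.

0.0870 m²/day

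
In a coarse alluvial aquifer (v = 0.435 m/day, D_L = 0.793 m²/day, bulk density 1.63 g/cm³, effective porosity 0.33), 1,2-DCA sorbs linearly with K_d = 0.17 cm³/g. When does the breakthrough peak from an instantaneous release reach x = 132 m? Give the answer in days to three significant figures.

551 days

Retardation factor R = 1 + ρ_b·K_d/n = 1 + 1.63 × 0.17/0.33 = 1.840.
Sorption retards both mechanisms: v_R = v/R = 0.2364 m/day, D_R = D/R = 0.4310 m²/day.
Peak time from v_R²t² + 2D_R t − x² = 0: t = (√(D_R² + v_R²x²) − D_R)/v_R².
√(D_R² + v_R²x²) = √(0.4310² + 0.2364² × 132²) = 31.21; v_R² = 0.05588.
t = (31.21 − 0.4310)/0.05588 = 551 days.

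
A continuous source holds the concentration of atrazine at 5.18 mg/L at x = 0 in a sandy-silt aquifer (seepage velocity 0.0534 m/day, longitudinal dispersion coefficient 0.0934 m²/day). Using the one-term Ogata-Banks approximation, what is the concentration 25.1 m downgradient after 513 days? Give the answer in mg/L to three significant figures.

3.07 mg/L

For a continuous step input, C/C₀ ≈ ½·erfc((x−vt)/(2√(Dt))).
vt = 0.0534 × 513 = 27.3942 m and 2√(Dt) = 2√(0.0934 × 513) = 13.84 m.
Argument (x−vt)/(2√(Dt)) = (25.1 − 27.3942)/13.84 = -0.1658; ½·erfc(-0.1658) = 0.5927.
C = 5.18 × 0.5927 = 3.07 mg/L.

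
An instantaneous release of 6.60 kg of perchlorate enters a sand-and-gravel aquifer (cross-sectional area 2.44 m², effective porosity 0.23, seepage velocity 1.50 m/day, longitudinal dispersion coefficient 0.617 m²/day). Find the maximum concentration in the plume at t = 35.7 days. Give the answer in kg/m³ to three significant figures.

0.707 kg/m³

The peak of an instantaneous 1D plume sits at x = vt; there the Gaussian factor is 1 and C_max = M/(n_e·A·√(4πDt)), where n_e·A is the pore area the mass is dissolved in.
√(4πDt) = √(4π × 0.617 × 35.7) = 16.64 m, so C_max = 6.60/(0.23 × 2.44 × 16.64) = 0.707 kg/m³.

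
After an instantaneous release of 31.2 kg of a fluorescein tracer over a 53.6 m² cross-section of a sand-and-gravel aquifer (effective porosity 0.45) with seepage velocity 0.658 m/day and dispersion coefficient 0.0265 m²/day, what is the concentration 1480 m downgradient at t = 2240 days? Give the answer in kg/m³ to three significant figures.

0.0405 kg/m³

For an instantaneous plane source, C(x,t) = M/(n_e·A·√(4πDt)) · exp(−(x−vt)²/(4Dt)), with n_e·A the pore (flow) area.
Plume center vt = 0.658 × 2240 = 1473.92 m, so the well at 1480 m is 6.08 m downgradient of the peak.
√(4πDt) = 27.31 m, giving peak height M/(n_e·A·√(4πDt)) = 31.2/(0.45 × 53.6 × 27.31) = 0.04736 kg/m³.
(x−vt)²/(4Dt) = (6.08)²/(4 × 0.0265 × 2240) = 0.1557; exp(−0.1557) = 0.8558.
C = 0.04736 × 0.8558 = 0.0405 kg/m³.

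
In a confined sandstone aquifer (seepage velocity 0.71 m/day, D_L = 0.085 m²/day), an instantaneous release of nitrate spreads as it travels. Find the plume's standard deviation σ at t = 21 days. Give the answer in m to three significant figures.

1.89 m

Dispersive spreading gives a Gaussian with σ² = 2Dt; advection only shifts the center.
σ = √(2 × 0.085 × 21) = 1.89 m.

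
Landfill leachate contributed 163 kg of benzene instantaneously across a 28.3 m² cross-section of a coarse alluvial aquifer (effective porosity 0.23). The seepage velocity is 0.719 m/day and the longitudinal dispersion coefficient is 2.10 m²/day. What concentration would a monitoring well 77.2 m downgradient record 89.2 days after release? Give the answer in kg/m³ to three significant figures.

0.411 kg/m³

For an instantaneous plane source, C(x,t) = M/(n_e·A·√(4πDt)) · exp(−(x−vt)²/(4Dt)), with n_e·A the pore (flow) area.
Plume center vt = 0.719 × 89.2 = 64.1348 m, so the well at 77.2 m is 13.0652 m downgradient of the peak.
√(4πDt) = 48.52 m, giving peak height M/(n_e·A·√(4πDt)) = 163/(0.23 × 28.3 × 48.52) = 0.5161 kg/m³.
(x−vt)²/(4Dt) = (13.0652)²/(4 × 2.10 × 89.2) = 0.2278; exp(−0.2278) = 0.7963.
C = 0.5161 × 0.7963 = 0.411 kg/m³.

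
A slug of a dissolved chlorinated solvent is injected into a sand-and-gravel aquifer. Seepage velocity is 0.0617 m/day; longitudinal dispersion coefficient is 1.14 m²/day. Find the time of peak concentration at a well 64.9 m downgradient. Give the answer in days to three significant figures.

For the 1D instantaneous-source solution, setting ∂C/∂t = 0 at fixed x gives v²t² + 2Dt − x² = 0, so t = (√(D² + v²x²) − D)/v².
√(D² + v²x²) = √(1.14² + 0.0617² × 64.9²) = 4.163; v² = 0.00380689.
t = (4.163 − 1.14)/0.00380689 = 794 days (vs. the pure-advection estimate x/v = 1050 d).

794 days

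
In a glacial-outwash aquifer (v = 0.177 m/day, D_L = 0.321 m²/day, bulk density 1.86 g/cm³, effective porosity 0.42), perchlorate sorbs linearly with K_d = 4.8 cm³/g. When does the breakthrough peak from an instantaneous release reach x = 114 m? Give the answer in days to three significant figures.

Retardation factor R = 1 + ρ_b·K_d/n = 1 + 1.86 × 4.8/0.42 = 22.26.
Sorption retards both mechanisms: v_R = v/R = 0.007951 m/day, D_R = D/R = 0.01442 m²/day.
Peak time from v_R²t² + 2D_R t − x² = 0: t = (√(D_R² + v_R²x²) − D_R)/v_R².
√(D_R² + v_R²x²) = √(0.01442² + 0.007951² × 114²) = 0.9065; v_R² = 6.322e-05.
t = (0.9065 − 0.01442)/6.322e-05 = 14100 days.

14100 days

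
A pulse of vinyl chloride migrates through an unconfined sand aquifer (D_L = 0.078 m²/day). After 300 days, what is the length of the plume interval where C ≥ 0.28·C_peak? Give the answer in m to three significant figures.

The plume is Gaussian with σ = √(2Dt) = √(2 × 0.078 × 300) = 6.841 m.
C/C_peak = exp(−Δx²/(2σ²)) = 0.28 ⇒ Δx = σ·√(−2 ln 0.28) = 6.841 × 1.596 = 10.92 m.
Width = 2Δx = 21.8 m.

21.8 m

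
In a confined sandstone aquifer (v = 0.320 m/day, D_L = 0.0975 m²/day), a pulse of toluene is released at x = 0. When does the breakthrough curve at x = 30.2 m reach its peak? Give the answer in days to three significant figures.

93.4 days

For the 1D instantaneous-source solution, setting ∂C/∂t = 0 at fixed x gives v²t² + 2Dt − x² = 0, so t = (√(D² + v²x²) − D)/v².
√(D² + v²x²) = √(0.0975² + 0.320² × 30.2²) = 9.664; v² = 0.1024.
t = (9.664 − 0.0975)/0.1024 = 93.4 days (vs. the pure-advection estimate x/v = 94.4 d).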